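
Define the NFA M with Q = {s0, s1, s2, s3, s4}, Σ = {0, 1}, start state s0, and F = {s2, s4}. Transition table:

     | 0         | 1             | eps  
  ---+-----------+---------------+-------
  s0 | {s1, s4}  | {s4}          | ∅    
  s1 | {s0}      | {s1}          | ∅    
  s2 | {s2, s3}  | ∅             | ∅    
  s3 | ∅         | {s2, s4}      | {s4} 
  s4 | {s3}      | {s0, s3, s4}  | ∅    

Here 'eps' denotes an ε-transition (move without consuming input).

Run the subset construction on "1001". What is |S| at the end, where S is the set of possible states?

4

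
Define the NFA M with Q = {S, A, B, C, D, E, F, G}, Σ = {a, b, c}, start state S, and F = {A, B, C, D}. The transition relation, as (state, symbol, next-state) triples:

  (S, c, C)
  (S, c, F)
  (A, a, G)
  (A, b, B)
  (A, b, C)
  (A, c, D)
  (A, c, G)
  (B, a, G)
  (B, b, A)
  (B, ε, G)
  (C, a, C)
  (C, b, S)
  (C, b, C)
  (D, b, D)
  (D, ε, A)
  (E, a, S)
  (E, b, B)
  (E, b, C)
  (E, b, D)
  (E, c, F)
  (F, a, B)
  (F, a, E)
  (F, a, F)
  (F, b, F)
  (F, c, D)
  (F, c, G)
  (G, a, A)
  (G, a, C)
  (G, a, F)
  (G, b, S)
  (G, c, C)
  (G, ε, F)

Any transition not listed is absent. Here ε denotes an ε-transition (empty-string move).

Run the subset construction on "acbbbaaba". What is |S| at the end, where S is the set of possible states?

0

Start in {S}.
Read 'a': S→∅; now ∅.
The set is empty and remains empty for the remaining 8 symbols.
That set has 0 states.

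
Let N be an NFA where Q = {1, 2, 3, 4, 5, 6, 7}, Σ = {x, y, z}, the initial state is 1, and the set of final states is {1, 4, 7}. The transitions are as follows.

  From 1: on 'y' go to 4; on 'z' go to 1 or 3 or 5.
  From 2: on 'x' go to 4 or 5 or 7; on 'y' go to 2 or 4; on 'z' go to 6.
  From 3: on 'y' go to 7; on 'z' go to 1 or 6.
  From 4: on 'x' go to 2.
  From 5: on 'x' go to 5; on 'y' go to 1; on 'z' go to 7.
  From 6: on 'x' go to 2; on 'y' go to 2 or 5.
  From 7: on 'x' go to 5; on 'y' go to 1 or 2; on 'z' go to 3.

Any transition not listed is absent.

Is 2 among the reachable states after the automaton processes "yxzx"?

Yes

Start in {1}.
Read 'y': {1} → {4}.
Read 'x': {4} → {2}.
Read 'z': {2} → {6}.
Read 'x': {6} → {2}.
State 2 is in {2}.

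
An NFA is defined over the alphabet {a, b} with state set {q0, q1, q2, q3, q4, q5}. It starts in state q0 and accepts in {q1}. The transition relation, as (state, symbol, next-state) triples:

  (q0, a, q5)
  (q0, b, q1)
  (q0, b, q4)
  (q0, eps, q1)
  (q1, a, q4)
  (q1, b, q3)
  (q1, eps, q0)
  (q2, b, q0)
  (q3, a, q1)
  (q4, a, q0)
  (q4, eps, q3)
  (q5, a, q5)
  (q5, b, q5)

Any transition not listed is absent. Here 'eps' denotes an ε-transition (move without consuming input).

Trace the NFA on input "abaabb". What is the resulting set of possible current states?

{q5}

Start: ε-closure({q0}) = {q0, q1}.
Read 'a': {q0, q1} → {q3, q4, q5}.
Read 'b': {q3, q4, q5} → {q5}.
Read 'a': {q5} → {q5}.
Read 'a': {q5} → {q5}.
Read 'b': {q5} → {q5}.
Read 'b': {q5} → {q5}.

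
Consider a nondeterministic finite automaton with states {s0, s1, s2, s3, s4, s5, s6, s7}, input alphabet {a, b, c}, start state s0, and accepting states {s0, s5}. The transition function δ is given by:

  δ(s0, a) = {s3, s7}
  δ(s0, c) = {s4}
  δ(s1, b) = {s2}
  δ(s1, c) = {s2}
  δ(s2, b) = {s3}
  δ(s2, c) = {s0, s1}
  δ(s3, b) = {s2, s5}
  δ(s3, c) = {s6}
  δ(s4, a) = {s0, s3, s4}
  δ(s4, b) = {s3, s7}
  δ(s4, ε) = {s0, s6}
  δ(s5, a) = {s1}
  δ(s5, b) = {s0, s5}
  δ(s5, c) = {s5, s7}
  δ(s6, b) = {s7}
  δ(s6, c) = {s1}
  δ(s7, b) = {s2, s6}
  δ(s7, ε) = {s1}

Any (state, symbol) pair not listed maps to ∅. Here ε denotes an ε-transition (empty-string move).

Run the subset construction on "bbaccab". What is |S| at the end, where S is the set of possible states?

Start in {s0}.
Read 'b': {s0} → ∅.
The set is empty and remains empty for the remaining 6 symbols.
That set has 0 states.

0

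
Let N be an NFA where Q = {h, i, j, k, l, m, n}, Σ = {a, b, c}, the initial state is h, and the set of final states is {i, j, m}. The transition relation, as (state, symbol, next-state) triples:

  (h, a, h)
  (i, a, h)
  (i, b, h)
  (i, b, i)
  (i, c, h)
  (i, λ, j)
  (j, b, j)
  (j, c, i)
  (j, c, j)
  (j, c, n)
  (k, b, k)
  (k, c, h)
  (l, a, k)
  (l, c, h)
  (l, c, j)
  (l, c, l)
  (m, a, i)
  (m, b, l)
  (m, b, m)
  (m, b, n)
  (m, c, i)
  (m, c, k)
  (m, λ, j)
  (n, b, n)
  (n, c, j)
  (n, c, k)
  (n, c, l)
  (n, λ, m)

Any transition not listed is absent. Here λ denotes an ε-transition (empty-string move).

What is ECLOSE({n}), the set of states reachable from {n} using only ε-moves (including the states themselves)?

{j, m, n}

Begin with {n}.
ε-move n → m; add m.
ε-move m → j; add j.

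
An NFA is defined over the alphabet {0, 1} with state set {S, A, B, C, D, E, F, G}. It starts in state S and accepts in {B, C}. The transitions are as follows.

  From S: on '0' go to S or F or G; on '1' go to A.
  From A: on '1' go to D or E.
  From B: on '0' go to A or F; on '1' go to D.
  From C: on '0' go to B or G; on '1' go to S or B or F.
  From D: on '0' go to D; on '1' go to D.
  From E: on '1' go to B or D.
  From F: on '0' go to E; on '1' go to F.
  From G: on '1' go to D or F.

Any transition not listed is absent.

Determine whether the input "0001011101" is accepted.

Yes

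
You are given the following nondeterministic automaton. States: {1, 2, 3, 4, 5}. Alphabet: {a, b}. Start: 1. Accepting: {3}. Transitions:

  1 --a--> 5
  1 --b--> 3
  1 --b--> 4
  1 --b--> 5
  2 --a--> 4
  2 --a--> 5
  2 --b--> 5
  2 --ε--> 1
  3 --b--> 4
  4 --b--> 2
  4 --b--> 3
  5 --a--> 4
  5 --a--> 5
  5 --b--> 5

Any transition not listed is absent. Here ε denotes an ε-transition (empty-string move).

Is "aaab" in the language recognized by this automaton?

Yes

Start in {1}.
Read 'a': {1} → {5}.
Read 'a': {5} → {4, 5}.
Read 'a': {4, 5} → {4, 5}.
Read 'b': {4, 5} → {1, 2, 3, 5}.
The final set {1, 2, 3, 5} contains the accepting state 3.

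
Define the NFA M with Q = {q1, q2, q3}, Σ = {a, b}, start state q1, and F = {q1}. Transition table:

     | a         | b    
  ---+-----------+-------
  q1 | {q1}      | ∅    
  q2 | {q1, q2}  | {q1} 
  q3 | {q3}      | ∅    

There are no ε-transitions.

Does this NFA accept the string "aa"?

Start in {q1}.
Read 'a': {q1} → {q1}.
Read 'a': {q1} → {q1}.
The final set {q1} contains the accepting state q1.

Yes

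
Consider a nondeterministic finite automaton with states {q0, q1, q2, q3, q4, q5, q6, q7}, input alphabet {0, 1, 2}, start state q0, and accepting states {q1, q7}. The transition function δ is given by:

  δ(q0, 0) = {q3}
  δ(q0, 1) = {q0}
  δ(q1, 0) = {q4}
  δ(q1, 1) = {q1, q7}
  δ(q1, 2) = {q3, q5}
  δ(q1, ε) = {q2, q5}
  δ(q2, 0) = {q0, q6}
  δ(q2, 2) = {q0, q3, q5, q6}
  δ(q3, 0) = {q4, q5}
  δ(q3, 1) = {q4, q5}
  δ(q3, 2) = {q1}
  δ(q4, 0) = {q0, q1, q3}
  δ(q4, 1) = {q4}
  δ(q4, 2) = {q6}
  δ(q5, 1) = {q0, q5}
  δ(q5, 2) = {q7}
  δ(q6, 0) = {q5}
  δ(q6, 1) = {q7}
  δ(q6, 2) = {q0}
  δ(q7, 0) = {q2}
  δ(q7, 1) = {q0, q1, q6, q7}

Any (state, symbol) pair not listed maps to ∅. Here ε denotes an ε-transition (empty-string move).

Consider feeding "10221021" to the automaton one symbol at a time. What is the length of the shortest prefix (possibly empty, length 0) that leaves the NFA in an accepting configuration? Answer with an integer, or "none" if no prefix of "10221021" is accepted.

Start in {q0}.
Read '1': q0→{q0}; now {q0}.
Read '0': q0→{q3}; now {q3}.
Read '2': q3→{q1}; union {q1}; ε-closure = {q1, q2, q5}.
None of the earlier sets intersect F, but {q1, q2, q5} does.

3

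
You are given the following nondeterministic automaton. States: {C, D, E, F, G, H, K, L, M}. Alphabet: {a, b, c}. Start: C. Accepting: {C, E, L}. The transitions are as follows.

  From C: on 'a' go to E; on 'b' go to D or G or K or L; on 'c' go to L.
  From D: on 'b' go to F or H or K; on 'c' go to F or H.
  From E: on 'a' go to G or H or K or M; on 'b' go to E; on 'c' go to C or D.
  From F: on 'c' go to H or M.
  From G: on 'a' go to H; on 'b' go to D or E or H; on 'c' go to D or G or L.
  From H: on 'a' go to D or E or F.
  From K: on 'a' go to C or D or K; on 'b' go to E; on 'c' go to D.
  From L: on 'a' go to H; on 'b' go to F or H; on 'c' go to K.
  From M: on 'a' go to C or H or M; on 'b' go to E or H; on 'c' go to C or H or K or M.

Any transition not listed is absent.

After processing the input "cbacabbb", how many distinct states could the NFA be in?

Start in {C}.
Read 'c': {C} → {L}.
Read 'b': {L} → {F, H}.
Read 'a': {F, H} → {D, E, F}.
Read 'c': {D, E, F} → {C, D, F, H, M}.
Read 'a': {C, D, F, H, M} → {C, D, E, F, H, M}.
Read 'b': {C, D, E, F, H, M} → {D, E, F, G, H, K, L}.
Read 'b': {D, E, F, G, H, K, L} → {D, E, F, H, K}.
Read 'b': {D, E, F, H, K} → {E, F, H, K}.
That set has 4 states.

4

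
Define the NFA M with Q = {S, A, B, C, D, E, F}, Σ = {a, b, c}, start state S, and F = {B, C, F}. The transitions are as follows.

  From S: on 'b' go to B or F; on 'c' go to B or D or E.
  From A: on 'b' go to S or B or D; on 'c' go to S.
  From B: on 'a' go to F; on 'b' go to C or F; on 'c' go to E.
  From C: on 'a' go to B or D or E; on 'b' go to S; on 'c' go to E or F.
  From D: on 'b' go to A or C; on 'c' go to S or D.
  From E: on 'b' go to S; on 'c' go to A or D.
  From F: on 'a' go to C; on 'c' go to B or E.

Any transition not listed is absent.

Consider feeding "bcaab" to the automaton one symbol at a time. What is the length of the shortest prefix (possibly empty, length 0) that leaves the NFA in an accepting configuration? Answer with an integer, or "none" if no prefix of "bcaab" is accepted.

1

Start in {S}.
Read 'b': {S} → {B, F}.
None of the earlier sets intersect F, but {B, F} does.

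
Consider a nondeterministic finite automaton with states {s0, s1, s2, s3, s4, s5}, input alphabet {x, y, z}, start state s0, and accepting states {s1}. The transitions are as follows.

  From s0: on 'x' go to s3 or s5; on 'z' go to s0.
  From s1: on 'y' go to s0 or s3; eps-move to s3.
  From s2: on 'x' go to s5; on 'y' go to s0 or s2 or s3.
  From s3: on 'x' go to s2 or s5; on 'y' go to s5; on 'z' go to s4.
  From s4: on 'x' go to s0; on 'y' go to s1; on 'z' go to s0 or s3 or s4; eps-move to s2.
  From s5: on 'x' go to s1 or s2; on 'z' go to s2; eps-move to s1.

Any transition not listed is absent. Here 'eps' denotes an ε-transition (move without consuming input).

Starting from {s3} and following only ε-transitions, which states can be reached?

Begin with {s3}.
No ε-moves leave this set, so the closure equals the set itself.

{s3}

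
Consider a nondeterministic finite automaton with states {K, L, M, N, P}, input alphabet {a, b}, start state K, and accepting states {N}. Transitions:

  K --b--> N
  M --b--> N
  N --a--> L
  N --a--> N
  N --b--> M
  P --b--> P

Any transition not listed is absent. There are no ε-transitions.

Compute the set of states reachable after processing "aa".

∅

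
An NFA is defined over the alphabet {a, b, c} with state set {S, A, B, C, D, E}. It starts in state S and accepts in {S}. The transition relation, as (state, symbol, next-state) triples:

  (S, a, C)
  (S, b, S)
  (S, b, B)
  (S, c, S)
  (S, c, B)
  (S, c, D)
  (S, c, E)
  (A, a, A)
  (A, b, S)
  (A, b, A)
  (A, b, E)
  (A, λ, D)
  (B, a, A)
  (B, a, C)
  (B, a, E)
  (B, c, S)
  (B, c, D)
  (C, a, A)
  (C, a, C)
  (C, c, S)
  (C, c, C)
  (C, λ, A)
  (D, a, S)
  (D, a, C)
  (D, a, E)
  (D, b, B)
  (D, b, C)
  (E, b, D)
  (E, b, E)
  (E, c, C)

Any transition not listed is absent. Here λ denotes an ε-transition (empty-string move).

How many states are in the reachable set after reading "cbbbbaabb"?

6

Start in {S}.
Read 'c': {S} → {S, B, D, E}.
Read 'b': {S, B, D, E} → {S, A, B, C, D, E}.
Read 'b': {S, A, B, C, D, E} → {S, A, B, C, D, E}.
Read 'b': {S, A, B, C, D, E} → {S, A, B, C, D, E}.
Read 'b': {S, A, B, C, D, E} → {S, A, B, C, D, E}.
Read 'a': {S, A, B, C, D, E} → {S, A, C, D, E}.
Read 'a': {S, A, C, D, E} → {S, A, C, D, E}.
Read 'b': {S, A, C, D, E} → {S, A, B, C, D, E}.
Read 'b': {S, A, B, C, D, E} → {S, A, B, C, D, E}.
That set has 6 states.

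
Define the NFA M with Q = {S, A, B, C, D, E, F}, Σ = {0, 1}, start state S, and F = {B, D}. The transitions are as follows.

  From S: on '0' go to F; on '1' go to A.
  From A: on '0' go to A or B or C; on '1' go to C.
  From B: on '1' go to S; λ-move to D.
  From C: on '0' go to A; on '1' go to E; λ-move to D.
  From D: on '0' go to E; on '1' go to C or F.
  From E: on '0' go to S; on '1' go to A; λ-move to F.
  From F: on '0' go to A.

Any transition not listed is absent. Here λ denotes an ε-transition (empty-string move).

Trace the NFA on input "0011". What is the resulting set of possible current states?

{C, D, E, F}

Start in {S}.
Read '0': S→{F}; now {F}.
Read '0': F→{A}; now {A}.
Read '1': A→{C}; union {C}; ε-closure = {C, D}.
Read '1': C→{E}, D→{C, F}; union {C, E, F}; ε-closure = {C, D, E, F}.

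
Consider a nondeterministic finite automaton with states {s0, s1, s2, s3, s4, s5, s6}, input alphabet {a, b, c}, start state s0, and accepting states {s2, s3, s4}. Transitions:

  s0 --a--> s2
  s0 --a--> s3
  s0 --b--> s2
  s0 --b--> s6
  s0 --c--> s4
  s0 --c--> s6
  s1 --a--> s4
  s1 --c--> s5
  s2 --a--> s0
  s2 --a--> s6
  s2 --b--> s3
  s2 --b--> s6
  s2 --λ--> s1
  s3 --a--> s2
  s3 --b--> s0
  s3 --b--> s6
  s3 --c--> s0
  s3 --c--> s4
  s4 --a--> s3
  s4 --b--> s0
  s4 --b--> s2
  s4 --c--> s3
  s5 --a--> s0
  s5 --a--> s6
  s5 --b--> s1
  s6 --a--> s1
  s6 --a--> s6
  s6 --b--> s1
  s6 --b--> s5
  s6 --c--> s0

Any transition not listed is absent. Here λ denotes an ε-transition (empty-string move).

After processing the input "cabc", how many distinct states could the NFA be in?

4

Start in {s0}.
Read 'c': s0→{s4, s6}; now {s4, s6}.
Read 'a': s4→{s3}, s6→{s1, s6}; now {s1, s3, s6}.
Read 'b': s1→∅, s3→{s0, s6}, s6→{s1, s5}; now {s0, s1, s5, s6}.
Read 'c': s0→{s4, s6}, s1→{s5}, s5→∅, s6→{s0}; now {s0, s4, s5, s6}.
That set has 4 states.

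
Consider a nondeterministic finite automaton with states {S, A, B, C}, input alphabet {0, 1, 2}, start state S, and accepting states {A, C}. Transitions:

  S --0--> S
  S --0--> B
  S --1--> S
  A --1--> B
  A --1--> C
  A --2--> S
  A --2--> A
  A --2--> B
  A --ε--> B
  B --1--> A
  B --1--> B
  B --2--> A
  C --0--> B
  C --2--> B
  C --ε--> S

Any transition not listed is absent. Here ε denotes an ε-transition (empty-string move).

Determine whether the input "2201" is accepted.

Start in {S}.
Read '2': {S} → ∅.
The set is empty and remains empty for the remaining 3 symbols.
The final set ∅ contains no accepting state.

No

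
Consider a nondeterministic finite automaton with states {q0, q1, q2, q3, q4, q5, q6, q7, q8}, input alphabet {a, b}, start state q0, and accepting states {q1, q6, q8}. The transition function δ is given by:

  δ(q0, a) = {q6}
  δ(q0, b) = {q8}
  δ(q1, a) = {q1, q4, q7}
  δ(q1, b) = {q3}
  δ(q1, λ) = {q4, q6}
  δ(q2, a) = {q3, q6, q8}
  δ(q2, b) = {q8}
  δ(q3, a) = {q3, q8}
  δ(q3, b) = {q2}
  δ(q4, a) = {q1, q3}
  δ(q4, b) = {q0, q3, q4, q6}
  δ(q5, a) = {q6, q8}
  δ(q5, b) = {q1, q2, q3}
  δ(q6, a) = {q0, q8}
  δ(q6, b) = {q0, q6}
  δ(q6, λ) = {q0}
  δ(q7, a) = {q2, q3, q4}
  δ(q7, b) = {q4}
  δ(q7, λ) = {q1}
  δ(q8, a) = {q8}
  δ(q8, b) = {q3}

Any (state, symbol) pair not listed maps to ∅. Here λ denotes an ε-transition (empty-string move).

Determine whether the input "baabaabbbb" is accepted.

No

Start in {q0}.
Read 'b': q0→{q8}; now {q8}.
Read 'a': q8→{q8}; now {q8}.
Read 'a': q8→{q8}; now {q8}.
Read 'b': q8→{q3}; now {q3}.
Read 'a': q3→{q3, q8}; now {q3, q8}.
Read 'a': q3→{q3, q8}, q8→{q8}; now {q3, q8}.
Read 'b': q3→{q2}, q8→{q3}; now {q2, q3}.
Read 'b': q2→{q8}, q3→{q2}; now {q2, q8}.
Read 'b': q2→{q8}, q8→{q3}; now {q3, q8}.
Read 'b': q3→{q2}, q8→{q3}; now {q2, q3}.
The final set {q2, q3} contains no accepting state.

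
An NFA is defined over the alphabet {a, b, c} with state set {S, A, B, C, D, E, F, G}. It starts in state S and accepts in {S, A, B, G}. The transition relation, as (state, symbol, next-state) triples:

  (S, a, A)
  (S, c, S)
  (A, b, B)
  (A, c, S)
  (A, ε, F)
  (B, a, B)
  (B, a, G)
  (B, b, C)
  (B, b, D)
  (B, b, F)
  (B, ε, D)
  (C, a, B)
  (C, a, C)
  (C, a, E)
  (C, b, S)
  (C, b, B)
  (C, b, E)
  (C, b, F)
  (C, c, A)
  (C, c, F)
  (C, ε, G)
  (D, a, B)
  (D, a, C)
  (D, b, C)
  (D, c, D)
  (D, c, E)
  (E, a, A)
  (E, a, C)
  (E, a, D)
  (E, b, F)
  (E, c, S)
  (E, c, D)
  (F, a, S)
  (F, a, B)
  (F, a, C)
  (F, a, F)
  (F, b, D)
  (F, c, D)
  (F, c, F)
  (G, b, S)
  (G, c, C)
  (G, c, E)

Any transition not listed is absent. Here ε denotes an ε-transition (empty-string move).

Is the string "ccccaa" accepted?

Yes

Start in {S}.
Read 'c': S→{S}; now {S}.
Read 'c': S→{S}; now {S}.
Read 'c': S→{S}; now {S}.
Read 'c': S→{S}; now {S}.
Read 'a': S→{A}; union {A}; ε-closure = {A, F}.
Read 'a': A→∅, F→{S, B, C, F}; union {S, B, C, F}; ε-closure = {S, B, C, D, F, G}.
The final set {S, B, C, D, F, G} contains the accepting states S, B, G.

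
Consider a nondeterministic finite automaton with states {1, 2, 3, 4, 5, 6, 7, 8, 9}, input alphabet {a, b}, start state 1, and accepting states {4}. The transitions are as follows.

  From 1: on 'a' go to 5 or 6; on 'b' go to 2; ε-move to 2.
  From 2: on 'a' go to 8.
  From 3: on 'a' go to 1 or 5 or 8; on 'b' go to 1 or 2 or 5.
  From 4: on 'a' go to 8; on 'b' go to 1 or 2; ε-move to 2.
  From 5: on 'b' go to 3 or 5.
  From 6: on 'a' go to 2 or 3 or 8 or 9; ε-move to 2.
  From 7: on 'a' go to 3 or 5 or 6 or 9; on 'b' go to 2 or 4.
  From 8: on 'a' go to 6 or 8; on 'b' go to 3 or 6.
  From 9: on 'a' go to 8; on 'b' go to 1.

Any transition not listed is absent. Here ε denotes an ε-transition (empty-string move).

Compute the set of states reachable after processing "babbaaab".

{1, 2, 3, 5, 6}

Start: ε-closure({1}) = {1, 2}.
Read 'b': 1→{2}, 2→∅; now {2}.
Read 'a': 2→{8}; now {8}.
Read 'b': 8→{3, 6}; union {3, 6}; ε-closure = {2, 3, 6}.
Read 'b': 2→∅, 3→{1, 2, 5}, 6→∅; now {1, 2, 5}.
Read 'a': 1→{5, 6}, 2→{8}, 5→∅; union {5, 6, 8}; ε-closure = {2, 5, 6, 8}.
Read 'a': 2→{8}, 5→∅, 6→{2, 3, 8, 9}, 8→{6, 8}; now {2, 3, 6, 8, 9}.
Read 'a': 2→{8}, 3→{1, 5, 8}, 6→{2, 3, 8, 9}, 8→{6, 8}, 9→{8}; now {1, 2, 3, 5, 6, 8, 9}.
Read 'b': 1→{2}, 2→∅, 3→{1, 2, 5}, 5→{3, 5}, 6→∅, 8→{3, 6}, 9→{1}; now {1, 2, 3, 5, 6}.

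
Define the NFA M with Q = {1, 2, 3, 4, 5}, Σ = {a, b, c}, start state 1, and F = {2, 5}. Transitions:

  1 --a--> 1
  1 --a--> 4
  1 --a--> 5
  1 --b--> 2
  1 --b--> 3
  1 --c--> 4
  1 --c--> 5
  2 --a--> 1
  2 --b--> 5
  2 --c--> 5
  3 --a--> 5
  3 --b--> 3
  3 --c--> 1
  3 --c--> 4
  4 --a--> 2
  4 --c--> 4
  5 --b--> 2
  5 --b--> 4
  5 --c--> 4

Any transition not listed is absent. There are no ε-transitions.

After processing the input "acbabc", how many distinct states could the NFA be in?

Start in {1}.
Read 'a': {1} → {1, 4, 5}.
Read 'c': {1, 4, 5} → {4, 5}.
Read 'b': {4, 5} → {2, 4}.
Read 'a': {2, 4} → {1, 2}.
Read 'b': {1, 2} → {2, 3, 5}.
Read 'c': {2, 3, 5} → {1, 4, 5}.
That set has 3 states.

3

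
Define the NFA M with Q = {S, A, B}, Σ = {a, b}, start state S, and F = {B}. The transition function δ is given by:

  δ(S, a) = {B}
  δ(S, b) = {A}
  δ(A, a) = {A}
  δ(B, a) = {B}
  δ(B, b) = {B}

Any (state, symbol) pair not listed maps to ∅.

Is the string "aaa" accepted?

Yes

Start in {S}.
Read 'a': S→{B}; now {B}.
Read 'a': B→{B}; now {B}.
Read 'a': B→{B}; now {B}.
The final set {B} contains the accepting state B.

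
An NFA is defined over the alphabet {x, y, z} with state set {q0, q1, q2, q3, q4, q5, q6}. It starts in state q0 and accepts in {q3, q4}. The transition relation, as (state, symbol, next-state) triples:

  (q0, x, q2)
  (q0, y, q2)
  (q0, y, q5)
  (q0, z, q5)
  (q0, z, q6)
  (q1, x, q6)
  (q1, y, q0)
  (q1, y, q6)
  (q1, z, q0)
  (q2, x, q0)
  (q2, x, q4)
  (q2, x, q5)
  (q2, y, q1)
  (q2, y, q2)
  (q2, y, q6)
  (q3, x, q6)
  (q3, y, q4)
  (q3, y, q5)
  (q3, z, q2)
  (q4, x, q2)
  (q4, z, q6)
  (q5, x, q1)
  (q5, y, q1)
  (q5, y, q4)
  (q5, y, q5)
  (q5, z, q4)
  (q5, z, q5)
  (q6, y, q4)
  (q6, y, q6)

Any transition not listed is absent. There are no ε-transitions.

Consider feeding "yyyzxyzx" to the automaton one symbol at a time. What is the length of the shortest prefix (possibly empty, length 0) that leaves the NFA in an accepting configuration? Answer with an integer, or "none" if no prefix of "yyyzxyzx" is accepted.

2

Start in {q0}.
Read 'y': q0→{q2, q5}; now {q2, q5}.
Read 'y': q2→{q1, q2, q6}, q5→{q1, q4, q5}; now {q1, q2, q4, q5, q6}.
None of the earlier sets intersect F, but {q1, q2, q4, q5, q6} does.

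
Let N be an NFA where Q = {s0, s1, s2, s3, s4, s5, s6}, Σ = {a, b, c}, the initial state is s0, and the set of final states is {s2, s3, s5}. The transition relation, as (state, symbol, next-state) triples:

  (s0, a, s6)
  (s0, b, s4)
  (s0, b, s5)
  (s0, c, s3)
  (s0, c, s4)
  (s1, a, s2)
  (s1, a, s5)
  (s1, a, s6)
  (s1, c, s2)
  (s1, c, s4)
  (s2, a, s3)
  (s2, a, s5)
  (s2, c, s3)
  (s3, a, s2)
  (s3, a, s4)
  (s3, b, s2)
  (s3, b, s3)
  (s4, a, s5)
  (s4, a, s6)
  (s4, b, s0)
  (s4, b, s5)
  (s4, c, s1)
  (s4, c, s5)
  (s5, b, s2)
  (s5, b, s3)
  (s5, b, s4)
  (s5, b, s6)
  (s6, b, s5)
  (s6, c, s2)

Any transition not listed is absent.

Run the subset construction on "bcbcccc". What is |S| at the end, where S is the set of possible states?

2

Start in {s0}.
Read 'b': {s0} → {s4, s5}.
Read 'c': {s4, s5} → {s1, s5}.
Read 'b': {s1, s5} → {s2, s3, s4, s6}.
Read 'c': {s2, s3, s4, s6} → {s1, s2, s3, s5}.
Read 'c': {s1, s2, s3, s5} → {s2, s3, s4}.
Read 'c': {s2, s3, s4} → {s1, s3, s5}.
Read 'c': {s1, s3, s5} → {s2, s4}.
That set has 2 states.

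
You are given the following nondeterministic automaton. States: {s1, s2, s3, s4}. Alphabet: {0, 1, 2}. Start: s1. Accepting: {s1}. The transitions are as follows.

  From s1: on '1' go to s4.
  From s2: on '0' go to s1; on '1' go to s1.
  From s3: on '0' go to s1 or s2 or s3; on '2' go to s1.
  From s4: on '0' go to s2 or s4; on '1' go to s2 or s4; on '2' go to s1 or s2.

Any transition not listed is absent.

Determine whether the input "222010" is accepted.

No

Start in {s1}.
Read '2': {s1} → ∅.
The set is empty and remains empty for the remaining 5 symbols.
The final set ∅ contains no accepting state.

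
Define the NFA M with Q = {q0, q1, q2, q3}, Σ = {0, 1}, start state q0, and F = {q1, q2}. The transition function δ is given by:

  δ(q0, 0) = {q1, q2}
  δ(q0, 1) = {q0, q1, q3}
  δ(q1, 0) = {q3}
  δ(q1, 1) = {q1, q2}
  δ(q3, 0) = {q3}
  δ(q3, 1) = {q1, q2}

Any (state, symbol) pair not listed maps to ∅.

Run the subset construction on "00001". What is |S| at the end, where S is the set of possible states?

2

Start in {q0}.
Read '0': {q0} → {q1, q2}.
Read '0': {q1, q2} → {q3}.
Read '0': {q3} → {q3}.
Read '0': {q3} → {q3}.
Read '1': {q3} → {q1, q2}.
That set has 2 states.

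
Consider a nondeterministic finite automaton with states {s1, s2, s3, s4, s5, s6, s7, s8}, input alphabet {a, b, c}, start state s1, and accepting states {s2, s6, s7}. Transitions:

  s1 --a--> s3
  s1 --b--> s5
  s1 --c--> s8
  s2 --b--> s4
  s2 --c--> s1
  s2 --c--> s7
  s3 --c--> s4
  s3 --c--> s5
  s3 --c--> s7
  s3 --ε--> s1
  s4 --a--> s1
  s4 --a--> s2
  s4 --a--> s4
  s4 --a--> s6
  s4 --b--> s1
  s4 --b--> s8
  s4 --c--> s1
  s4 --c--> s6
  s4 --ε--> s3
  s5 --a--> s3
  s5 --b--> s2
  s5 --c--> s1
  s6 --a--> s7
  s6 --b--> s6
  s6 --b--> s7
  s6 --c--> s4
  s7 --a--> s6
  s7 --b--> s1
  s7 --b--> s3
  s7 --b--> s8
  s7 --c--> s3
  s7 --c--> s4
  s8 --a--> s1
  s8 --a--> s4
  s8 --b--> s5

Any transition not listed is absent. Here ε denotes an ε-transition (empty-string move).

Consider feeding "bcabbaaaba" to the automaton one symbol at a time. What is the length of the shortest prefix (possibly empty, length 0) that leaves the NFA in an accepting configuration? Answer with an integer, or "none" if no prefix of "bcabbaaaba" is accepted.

Start in {s1}.
Read 'b': {s1} → {s5}.
Read 'c': {s5} → {s1}.
Read 'a': {s1} → {s1, s3}.
Read 'b': {s1, s3} → {s5}.
Read 'b': {s5} → {s2}.
None of the earlier sets intersect F, but {s2} does.

5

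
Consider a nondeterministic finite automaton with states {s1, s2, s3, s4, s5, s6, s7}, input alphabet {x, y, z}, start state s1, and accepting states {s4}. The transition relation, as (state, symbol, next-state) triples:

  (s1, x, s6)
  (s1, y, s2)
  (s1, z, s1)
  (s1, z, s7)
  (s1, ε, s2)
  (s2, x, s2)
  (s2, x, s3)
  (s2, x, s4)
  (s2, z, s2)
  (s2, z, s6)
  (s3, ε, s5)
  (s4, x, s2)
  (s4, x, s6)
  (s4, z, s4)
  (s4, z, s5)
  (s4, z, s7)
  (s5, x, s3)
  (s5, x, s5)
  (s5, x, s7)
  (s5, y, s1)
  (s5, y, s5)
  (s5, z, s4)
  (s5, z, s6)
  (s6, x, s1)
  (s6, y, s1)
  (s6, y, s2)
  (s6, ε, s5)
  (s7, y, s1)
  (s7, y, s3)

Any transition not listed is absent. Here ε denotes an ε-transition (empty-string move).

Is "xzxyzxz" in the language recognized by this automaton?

Start: ε-closure({s1}) = {s1, s2}.
Read 'x': {s1, s2} → {s2, s3, s4, s5, s6}.
Read 'z': {s2, s3, s4, s5, s6} → {s2, s4, s5, s6, s7}.
Read 'x': {s2, s4, s5, s6, s7} → {s1, s2, s3, s4, s5, s6, s7}.
Read 'y': {s1, s2, s3, s4, s5, s6, s7} → {s1, s2, s3, s5}.
Read 'z': {s1, s2, s3, s5} → {s1, s2, s4, s5, s6, s7}.
Read 'x': {s1, s2, s4, s5, s6, s7} → {s1, s2, s3, s4, s5, s6, s7}.
Read 'z': {s1, s2, s3, s4, s5, s6, s7} → {s1, s2, s4, s5, s6, s7}.
The final set {s1, s2, s4, s5, s6, s7} contains the accepting state s4.

Yes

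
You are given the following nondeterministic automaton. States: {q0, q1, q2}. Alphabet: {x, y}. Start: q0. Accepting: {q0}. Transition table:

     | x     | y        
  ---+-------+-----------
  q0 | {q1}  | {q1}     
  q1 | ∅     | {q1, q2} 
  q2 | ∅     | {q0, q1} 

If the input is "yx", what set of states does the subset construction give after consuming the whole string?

∅

Start in {q0}.
Read 'y': {q0} → {q1}.
Read 'x': {q1} → ∅.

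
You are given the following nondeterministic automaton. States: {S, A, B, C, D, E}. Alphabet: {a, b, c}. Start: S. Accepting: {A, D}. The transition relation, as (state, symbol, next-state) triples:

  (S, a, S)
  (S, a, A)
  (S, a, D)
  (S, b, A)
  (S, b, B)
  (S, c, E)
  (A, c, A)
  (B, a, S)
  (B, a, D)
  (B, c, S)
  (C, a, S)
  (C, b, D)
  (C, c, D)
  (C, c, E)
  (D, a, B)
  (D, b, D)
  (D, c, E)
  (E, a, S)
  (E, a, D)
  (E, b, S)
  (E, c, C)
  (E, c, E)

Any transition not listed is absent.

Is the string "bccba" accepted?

Yes

Start in {S}.
Read 'b': {S} → {A, B}.
Read 'c': {A, B} → {S, A}.
Read 'c': {S, A} → {A, E}.
Read 'b': {A, E} → {S}.
Read 'a': {S} → {S, A, D}.
The final set {S, A, D} contains the accepting states A, D.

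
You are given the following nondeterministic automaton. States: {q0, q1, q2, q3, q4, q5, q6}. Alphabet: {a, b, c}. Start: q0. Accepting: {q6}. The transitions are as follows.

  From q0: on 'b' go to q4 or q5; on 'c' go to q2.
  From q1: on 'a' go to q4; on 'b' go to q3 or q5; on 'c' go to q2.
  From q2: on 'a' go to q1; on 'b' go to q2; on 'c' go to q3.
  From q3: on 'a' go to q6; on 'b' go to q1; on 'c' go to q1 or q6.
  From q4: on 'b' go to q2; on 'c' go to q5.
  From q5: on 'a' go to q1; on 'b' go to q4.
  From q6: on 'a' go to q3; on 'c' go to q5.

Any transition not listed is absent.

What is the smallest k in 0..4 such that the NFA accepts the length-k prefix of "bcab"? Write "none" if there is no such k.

Start in {q0}.
Read 'b': {q0} → {q4, q5}.
Read 'c': {q4, q5} → {q5}.
Read 'a': {q5} → {q1}.
Read 'b': {q1} → {q3, q5}.
No reachable set along the way intersects F.

none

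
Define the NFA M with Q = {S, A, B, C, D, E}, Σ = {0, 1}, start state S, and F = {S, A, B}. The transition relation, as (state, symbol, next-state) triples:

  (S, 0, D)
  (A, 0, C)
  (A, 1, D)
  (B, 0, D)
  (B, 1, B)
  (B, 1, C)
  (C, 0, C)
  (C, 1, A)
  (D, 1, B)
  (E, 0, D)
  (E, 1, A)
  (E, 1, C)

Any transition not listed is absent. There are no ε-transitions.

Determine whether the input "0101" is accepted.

Start in {S}.
Read '0': {S} → {D}.
Read '1': {D} → {B}.
Read '0': {B} → {D}.
Read '1': {D} → {B}.
The final set {B} contains the accepting state B.

Yes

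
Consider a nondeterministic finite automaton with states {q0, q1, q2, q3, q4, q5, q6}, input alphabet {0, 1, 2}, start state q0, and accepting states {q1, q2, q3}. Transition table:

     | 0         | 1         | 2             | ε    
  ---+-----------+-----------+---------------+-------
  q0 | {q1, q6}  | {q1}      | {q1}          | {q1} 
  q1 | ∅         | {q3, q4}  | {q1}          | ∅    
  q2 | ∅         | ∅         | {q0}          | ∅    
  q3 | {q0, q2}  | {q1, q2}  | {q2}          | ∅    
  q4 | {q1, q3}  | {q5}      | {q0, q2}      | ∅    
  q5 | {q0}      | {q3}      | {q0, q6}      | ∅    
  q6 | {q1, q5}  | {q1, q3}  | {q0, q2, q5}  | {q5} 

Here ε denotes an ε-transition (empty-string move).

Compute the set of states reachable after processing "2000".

∅

Start: ε-closure({q0}) = {q0, q1}.
Read '2': {q0, q1} → {q1}.
Read '0': {q1} → ∅.
The set is empty and remains empty for the remaining 2 symbols.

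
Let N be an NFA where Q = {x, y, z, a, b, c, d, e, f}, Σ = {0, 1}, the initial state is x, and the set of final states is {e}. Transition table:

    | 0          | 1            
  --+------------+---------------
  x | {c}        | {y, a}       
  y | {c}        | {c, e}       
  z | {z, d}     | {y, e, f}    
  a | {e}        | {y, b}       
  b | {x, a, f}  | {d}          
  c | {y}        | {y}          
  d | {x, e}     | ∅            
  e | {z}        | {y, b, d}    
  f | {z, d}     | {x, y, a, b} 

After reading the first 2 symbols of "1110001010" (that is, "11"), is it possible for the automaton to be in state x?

Start in {x}.
Read '1': {x} → {y, a}.
Read '1': {y, a} → {y, b, c, e}.
State x is not in {y, b, c, e}.

No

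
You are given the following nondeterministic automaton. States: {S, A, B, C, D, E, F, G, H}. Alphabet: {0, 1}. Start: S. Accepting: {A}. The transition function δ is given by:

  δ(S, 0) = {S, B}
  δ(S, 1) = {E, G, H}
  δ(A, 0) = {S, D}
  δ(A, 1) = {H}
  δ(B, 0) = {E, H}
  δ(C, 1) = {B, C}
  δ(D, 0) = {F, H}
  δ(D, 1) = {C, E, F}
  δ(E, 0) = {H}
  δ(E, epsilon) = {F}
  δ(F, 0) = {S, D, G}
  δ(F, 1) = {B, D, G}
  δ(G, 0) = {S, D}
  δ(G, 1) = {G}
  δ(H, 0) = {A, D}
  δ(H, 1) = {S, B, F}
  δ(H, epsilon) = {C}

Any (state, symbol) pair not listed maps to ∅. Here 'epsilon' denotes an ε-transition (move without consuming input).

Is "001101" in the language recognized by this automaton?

Start in {S}.
Read '0': S→{S, B}; now {S, B}.
Read '0': S→{S, B}, B→{E, H}; union {S, B, E, H}; ε-closure = {S, B, C, E, F, H}.
Read '1': S→{E, G, H}, B→∅, C→{B, C}, E→∅, F→{B, D, G}, H→{S, B, F}; now {S, B, C, D, E, F, G, H}.
Read '1': S→{E, G, H}, B→∅, C→{B, C}, D→{C, E, F}, E→∅, F→{B, D, G}, G→{G}, H→{S, B, F}; now {S, B, C, D, E, F, G, H}.
Read '0': S→{S, B}, B→{E, H}, C→∅, D→{F, H}, E→{H}, F→{S, D, G}, G→{S, D}, H→{A, D}; union {S, A, B, D, E, F, G, H}; ε-closure = {S, A, B, C, D, E, F, G, H}.
Read '1': S→{E, G, H}, A→{H}, B→∅, C→{B, C}, D→{C, E, F}, E→∅, F→{B, D, G}, G→{G}, H→{S, B, F}; now {S, B, C, D, E, F, G, H}.
The final set {S, B, C, D, E, F, G, H} contains no accepting state.

No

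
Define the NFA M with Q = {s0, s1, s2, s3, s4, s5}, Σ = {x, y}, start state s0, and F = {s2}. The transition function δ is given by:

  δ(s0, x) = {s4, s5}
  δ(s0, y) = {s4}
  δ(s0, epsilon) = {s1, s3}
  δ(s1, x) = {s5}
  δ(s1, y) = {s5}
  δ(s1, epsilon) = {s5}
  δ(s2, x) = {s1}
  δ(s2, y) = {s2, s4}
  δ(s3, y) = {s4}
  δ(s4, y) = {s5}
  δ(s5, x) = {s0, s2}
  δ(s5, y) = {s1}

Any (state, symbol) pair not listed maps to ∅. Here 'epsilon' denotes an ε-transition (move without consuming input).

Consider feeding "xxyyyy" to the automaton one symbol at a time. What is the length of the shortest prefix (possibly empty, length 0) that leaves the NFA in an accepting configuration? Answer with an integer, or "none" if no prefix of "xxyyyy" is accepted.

1

Start: ε-closure({s0}) = {s0, s1, s3, s5}.
Read 'x': s0→{s4, s5}, s1→{s5}, s3→∅, s5→{s0, s2}; union {s0, s2, s4, s5}; ε-closure = {s0, s1, s2, s3, s4, s5}.
None of the earlier sets intersect F, but {s0, s1, s2, s3, s4, s5} does.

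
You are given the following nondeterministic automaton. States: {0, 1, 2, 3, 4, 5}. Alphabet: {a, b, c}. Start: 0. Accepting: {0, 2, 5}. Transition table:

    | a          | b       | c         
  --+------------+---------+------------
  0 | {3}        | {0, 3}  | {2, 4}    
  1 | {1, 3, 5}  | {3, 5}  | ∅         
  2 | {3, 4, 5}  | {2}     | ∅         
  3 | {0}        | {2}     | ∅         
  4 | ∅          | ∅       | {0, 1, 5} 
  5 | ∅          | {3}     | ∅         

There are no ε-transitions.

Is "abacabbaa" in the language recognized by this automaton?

Start in {0}.
Read 'a': 0→{3}; now {3}.
Read 'b': 3→{2}; now {2}.
Read 'a': 2→{3, 4, 5}; now {3, 4, 5}.
Read 'c': 3→∅, 4→{0, 1, 5}, 5→∅; now {0, 1, 5}.
Read 'a': 0→{3}, 1→{1, 3, 5}, 5→∅; now {1, 3, 5}.
Read 'b': 1→{3, 5}, 3→{2}, 5→{3}; now {2, 3, 5}.
Read 'b': 2→{2}, 3→{2}, 5→{3}; now {2, 3}.
Read 'a': 2→{3, 4, 5}, 3→{0}; now {0, 3, 4, 5}.
Read 'a': 0→{3}, 3→{0}, 4→∅, 5→∅; now {0, 3}.
The final set {0, 3} contains the accepting state 0.

Yes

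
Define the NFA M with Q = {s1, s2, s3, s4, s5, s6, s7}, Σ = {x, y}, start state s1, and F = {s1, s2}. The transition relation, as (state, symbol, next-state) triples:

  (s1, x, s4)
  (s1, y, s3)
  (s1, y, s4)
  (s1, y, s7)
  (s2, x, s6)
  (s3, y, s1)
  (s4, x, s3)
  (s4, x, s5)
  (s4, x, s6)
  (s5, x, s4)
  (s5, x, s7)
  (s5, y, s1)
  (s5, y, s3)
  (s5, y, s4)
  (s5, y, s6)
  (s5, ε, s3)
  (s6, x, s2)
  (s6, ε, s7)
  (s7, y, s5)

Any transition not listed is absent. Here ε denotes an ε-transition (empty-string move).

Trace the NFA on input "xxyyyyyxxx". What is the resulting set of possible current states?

Start in {s1}.
Read 'x': {s1} → {s4}.
Read 'x': {s4} → {s3, s5, s6, s7}.
Read 'y': {s3, s5, s6, s7} → {s1, s3, s4, s5, s6, s7}.
Read 'y': {s1, s3, s4, s5, s6, s7} → {s1, s3, s4, s5, s6, s7}.
Read 'y': {s1, s3, s4, s5, s6, s7} → {s1, s3, s4, s5, s6, s7}.
Read 'y': {s1, s3, s4, s5, s6, s7} → {s1, s3, s4, s5, s6, s7}.
Read 'y': {s1, s3, s4, s5, s6, s7} → {s1, s3, s4, s5, s6, s7}.
Read 'x': {s1, s3, s4, s5, s6, s7} → {s2, s3, s4, s5, s6, s7}.
Read 'x': {s2, s3, s4, s5, s6, s7} → {s2, s3, s4, s5, s6, s7}.
Read 'x': {s2, s3, s4, s5, s6, s7} → {s2, s3, s4, s5, s6, s7}.

{s2, s3, s4, s5, s6, s7}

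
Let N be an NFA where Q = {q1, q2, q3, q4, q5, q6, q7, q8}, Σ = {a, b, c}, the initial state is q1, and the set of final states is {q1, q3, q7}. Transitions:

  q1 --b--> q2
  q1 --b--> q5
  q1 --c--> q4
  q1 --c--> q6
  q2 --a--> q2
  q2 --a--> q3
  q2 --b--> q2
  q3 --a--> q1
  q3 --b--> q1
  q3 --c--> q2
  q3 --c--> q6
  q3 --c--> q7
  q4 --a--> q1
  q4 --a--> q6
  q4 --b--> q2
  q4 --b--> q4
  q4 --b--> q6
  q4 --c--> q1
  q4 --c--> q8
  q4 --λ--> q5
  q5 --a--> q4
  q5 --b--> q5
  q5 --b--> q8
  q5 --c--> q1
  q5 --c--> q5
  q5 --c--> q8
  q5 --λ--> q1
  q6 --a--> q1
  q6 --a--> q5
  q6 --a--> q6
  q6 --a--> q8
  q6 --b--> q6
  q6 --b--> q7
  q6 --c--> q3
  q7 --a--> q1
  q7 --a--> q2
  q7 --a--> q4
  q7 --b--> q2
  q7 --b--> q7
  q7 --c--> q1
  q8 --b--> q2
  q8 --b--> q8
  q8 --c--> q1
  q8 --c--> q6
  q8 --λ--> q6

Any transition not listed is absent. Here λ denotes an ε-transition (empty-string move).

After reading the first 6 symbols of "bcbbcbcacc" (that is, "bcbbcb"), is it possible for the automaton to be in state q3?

No

Start in {q1}.
Read 'b': q1→{q2, q5}; union {q2, q5}; ε-closure = {q1, q2, q5}.
Read 'c': q1→{q4, q6}, q2→∅, q5→{q1, q5, q8}; now {q1, q4, q5, q6, q8}.
Read 'b': q1→{q2, q5}, q4→{q2, q4, q6}, q5→{q5, q8}, q6→{q6, q7}, q8→{q2, q8}; union {q2, q4, q5, q6, q7, q8}; ε-closure = {q1, q2, q4, q5, q6, q7, q8}.
Read 'b': q1→{q2, q5}, q2→{q2}, q4→{q2, q4, q6}, q5→{q5, q8}, q6→{q6, q7}, q7→{q2, q7}, q8→{q2, q8}; union {q2, q4, q5, q6, q7, q8}; ε-closure = {q1, q2, q4, q5, q6, q7, q8}.
Read 'c': q1→{q4, q6}, q2→∅, q4→{q1, q8}, q5→{q1, q5, q8}, q6→{q3}, q7→{q1}, q8→{q1, q6}; now {q1, q3, q4, q5, q6, q8}.
Read 'b': q1→{q2, q5}, q3→{q1}, q4→{q2, q4, q6}, q5→{q5, q8}, q6→{q6, q7}, q8→{q2, q8}; now {q1, q2, q4, q5, q6, q7, q8}.
State q3 is not in {q1, q2, q4, q5, q6, q7, q8}.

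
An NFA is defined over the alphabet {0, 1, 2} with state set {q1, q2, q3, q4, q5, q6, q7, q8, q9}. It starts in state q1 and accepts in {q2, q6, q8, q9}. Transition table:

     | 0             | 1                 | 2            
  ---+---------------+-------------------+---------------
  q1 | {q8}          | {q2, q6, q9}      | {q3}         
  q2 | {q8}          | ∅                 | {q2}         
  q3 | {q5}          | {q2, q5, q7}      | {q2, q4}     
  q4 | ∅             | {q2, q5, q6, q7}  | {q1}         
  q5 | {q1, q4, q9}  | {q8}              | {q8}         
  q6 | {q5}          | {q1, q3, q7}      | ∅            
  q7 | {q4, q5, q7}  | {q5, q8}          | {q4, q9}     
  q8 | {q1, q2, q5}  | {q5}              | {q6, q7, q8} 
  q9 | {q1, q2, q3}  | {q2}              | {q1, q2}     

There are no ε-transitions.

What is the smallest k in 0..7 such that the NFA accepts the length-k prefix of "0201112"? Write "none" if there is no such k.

Start in {q1}.
Read '0': q1→{q8}; now {q8}.
None of the earlier sets intersect F, but {q8} does.

1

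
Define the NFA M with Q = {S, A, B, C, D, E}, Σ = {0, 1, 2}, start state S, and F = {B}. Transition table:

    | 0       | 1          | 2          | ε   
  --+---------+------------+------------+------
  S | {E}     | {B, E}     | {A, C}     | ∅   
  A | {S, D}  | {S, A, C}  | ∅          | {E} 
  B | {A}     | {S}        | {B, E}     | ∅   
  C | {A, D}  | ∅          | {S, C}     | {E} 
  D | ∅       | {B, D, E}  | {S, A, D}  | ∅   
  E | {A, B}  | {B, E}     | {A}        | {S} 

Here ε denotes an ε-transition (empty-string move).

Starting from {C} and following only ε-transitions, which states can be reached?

Begin with {C}.
ε-move C → E; add E.
ε-move E → S; add S.

{S, C, E}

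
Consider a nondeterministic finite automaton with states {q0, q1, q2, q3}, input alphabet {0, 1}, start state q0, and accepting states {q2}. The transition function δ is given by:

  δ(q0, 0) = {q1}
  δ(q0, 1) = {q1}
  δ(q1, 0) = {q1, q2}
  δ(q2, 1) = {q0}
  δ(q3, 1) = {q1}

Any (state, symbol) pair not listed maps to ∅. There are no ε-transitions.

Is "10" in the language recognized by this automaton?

Yes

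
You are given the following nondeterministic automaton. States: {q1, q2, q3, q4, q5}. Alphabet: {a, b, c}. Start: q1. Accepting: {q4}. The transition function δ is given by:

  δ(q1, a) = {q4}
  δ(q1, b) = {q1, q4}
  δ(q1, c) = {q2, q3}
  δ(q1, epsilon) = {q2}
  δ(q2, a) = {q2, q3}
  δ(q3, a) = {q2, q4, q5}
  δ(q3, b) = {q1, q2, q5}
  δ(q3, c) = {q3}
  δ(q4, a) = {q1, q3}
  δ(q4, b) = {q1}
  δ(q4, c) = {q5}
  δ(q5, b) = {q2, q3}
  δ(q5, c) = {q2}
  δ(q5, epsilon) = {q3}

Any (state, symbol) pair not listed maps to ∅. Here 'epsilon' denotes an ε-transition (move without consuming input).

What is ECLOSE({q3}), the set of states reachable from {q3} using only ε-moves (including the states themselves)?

{q3}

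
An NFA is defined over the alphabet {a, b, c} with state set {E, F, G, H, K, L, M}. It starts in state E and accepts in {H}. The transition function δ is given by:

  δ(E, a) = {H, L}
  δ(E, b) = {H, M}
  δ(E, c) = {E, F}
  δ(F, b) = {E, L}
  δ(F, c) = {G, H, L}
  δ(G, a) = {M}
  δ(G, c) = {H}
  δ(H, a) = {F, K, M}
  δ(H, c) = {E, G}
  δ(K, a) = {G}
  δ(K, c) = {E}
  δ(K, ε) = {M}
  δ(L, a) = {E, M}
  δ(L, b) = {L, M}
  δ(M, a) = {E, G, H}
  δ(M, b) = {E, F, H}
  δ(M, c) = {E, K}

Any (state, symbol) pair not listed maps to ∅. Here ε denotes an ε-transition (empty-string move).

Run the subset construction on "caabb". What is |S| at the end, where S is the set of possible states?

5

Start in {E}.
Read 'c': {E} → {E, F}.
Read 'a': {E, F} → {H, L}.
Read 'a': {H, L} → {E, F, K, M}.
Read 'b': {E, F, K, M} → {E, F, H, L, M}.
Read 'b': {E, F, H, L, M} → {E, F, H, L, M}.
That set has 5 states.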